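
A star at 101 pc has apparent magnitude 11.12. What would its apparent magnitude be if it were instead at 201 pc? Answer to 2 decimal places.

m ≈ 12.61

Flux ∝ 1/d², so Δm = 5 log₁₀(d₂/d₁) = 5 log₁₀(201/101) = 1.494
m₂ = m₁ + Δm = 11.12 + (1.494) = 12.614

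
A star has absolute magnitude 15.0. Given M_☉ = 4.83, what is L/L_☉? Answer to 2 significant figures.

L/L_☉ ≈ 8.6×10^-5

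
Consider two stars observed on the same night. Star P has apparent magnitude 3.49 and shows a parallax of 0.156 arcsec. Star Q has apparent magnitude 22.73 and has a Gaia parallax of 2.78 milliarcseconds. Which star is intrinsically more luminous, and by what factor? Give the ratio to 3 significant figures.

Star P is more luminous, by a factor of 15800.

Star P: d = 1/p = 1/0.156″ = 6.410 pc
Star P: M = m − 5 log₁₀ d + 5 = 3.49 − 5·0.8069 + 5 = 4.456
Star Q: p = 2.78 mas = 2.78×10^-3″ → d = 1/p = 359.7 pc
Star Q: M = m − 5 log₁₀ d + 5 = 22.73 − 5·2.5560 + 5 = 14.950
ΔM = M_P − M_Q = 4.456 − (14.950) = -10.495; smaller M is more luminous → Star P.
L ratio = 10^(0.4 |ΔM|) = 10^4.198 = 15770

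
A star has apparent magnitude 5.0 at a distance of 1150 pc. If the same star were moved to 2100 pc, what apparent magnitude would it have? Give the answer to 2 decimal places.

m ≈ 6.31

Flux ∝ 1/d², so Δm = 5 log₁₀(d₂/d₁) = 5 log₁₀(2100/1150) = 1.308
m₂ = m₁ + Δm = 5.0 + (1.308) = 6.308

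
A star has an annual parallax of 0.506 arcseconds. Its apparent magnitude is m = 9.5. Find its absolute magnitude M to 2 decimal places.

d = 1/p = 1/0.506″ = 1.976 pc
5 log₁₀(d/10 pc) = 5 log₁₀(1.976) − 5 = -3.521
M = m − 5 log₁₀(d/10) = 9.5 + 3.521 = 13.021

M ≈ 13.02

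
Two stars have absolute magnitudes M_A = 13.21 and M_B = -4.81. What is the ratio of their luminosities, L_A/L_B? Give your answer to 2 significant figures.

L_A/L_B ≈ 6.2×10^-8

ΔM = M_A − M_B = 18.02
L_A/L_B = 10^(−0.4 ΔM) = 10^-7.208 = 6.194×10^-8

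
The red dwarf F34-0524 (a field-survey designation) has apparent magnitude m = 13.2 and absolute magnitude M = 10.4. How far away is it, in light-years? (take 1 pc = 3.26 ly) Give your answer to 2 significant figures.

d ≈ 120 ly

μ = m − M = 2.800
m − M = 5 log₁₀ d − 5
log₁₀ d = (m − M)/5 + 1 = 1.5600
d = 10^1.5600 = 36.31 pc
= 118.4 ly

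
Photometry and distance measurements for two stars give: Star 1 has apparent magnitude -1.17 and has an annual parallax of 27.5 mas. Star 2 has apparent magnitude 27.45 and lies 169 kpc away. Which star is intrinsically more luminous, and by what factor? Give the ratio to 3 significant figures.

Star 1 is more luminous, by a factor of 13000.

Star 1: p = 27.5 mas = 0.0275″ → d = 1/p = 36.36 pc
Star 1: M = m − 5 log₁₀ d + 5 = -1.17 − 5·1.5607 + 5 = -3.973
Star 2: d = 169 kpc = 169000 pc
Star 2: M = m − 5 log₁₀ d + 5 = 27.45 − 5·5.2279 + 5 = 6.311
ΔM = M_1 − M_2 = -3.973 − (6.311) = -10.284; smaller M is more luminous → Star 1.
L ratio = 10^(0.4 |ΔM|) = 10^4.114 = 12990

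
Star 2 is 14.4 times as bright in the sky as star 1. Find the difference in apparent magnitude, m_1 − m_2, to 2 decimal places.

m_1 − m_2 ≈ 2.90

Pogson: Δm = −2.5 log₁₀(ratio) = −2.5 log₁₀(14.4) = −2.5 × 1.1584 = -2.896
Star 2 is brighter so has the smaller magnitude: m_1 − m_2 is positive.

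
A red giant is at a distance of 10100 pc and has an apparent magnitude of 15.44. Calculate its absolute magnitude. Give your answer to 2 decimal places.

M ≈ 0.42

5 log₁₀(d/10 pc) = 5 log₁₀(10100) − 5 = 15.022
M = m − 5 log₁₀(d/10) = 15.44 − 15.022 = 0.418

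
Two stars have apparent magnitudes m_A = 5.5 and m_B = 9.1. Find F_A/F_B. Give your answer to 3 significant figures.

F_A/F_B ≈ 27.5

Magnitude difference = -3.6
Flux ratio = 10^(−0.4 Δm) = 10^(−0.4 × -3.6) = 10^1.440 = 27.54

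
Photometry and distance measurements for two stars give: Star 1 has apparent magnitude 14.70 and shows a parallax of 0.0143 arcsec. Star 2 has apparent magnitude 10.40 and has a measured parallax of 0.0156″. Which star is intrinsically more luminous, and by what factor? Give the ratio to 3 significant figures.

Star 1: d = 1/p = 1/0.0143″ = 69.93 pc
Star 1: M = m − 5 log₁₀ d + 5 = 14.70 − 5·1.8447 + 5 = 10.477
Star 2: d = 1/p = 1/0.0156″ = 64.10 pc
Star 2: M = m − 5 log₁₀ d + 5 = 10.40 − 5·1.8069 + 5 = 6.366
ΔM = M_1 − M_2 = 10.477 − (6.366) = 4.111; smaller M is more luminous → Star 2.
L ratio = 10^(0.4 |ΔM|) = 10^1.644 = 44.10

Star 2 is more luminous, by a factor of 44.1.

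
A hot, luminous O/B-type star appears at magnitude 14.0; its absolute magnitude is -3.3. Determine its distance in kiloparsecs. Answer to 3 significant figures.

d ≈ 28.8 kpc

Distance modulus: m − M = 14.0 − (-3.3) = 17.300
m − M = 5 log₁₀ d − 5
log₁₀ d = (m − M)/5 + 1 = 4.4600
d = 10^4.4600 = 28840 pc
= 28.84 kpc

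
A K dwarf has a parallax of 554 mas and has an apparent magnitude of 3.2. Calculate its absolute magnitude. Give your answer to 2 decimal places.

M ≈ 6.92

p = 554 mas = 0.554″ → d = 1/p = 1.805 pc
5 log₁₀(d/10 pc) = 5 log₁₀(1.805) − 5 = -3.718
M = m − 5 log₁₀(d/10) = 3.2 + 3.718 = 6.918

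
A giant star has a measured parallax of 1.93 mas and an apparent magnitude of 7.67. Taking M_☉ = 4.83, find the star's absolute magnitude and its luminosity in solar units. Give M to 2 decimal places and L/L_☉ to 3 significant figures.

M ≈ -0.90; L/L_☉ ≈ 196

d = 1/p = 1000/1.93 mas = 518.1 pc
M = m − 5 log₁₀ d + 5 = 7.67 − 5·2.7144 + 5 = -0.902
M − M_☉ = -0.902 − 4.83 = -5.732
L/L_☉ = 10^(−0.4 × -5.732) = 196.3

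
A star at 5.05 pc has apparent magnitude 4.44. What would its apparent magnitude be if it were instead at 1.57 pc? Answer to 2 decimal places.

Flux ∝ 1/d², so Δm = 5 log₁₀(d₂/d₁) = 5 log₁₀(1.57/5.05) = -2.537
m₂ = m₁ + Δm = 4.44 + (-2.537) = 1.903

m ≈ 1.90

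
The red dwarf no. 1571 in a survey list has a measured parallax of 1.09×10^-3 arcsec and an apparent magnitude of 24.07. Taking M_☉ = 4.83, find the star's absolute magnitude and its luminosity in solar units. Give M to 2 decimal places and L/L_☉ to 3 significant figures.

d = 1/p = 1/1.09×10^-3″ = 917.4 pc
M = m − 5 log₁₀ d + 5 = 24.07 − 5·2.9626 + 5 = 14.257
M − M_☉ = 14.257 − 4.83 = 9.427
L/L_☉ = 10^(−0.4 × 9.427) = 1.695×10^-4

M ≈ 14.26; L/L_☉ ≈ 1.69×10^-4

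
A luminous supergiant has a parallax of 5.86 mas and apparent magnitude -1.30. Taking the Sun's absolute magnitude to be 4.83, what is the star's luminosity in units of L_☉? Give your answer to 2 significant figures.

L/L_☉ ≈ 82000

d = 1/p = 1000/5.86 mas = 170.6 pc
M = m − 5 log₁₀ d + 5 = -1.30 − 5·2.2321 + 5 = -7.461
M − M_☉ = -7.461 − 4.83 = -12.291
L/L_☉ = 10^(−0.4 × -12.291) = 82450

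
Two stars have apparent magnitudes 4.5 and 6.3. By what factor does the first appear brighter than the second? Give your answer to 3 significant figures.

5.25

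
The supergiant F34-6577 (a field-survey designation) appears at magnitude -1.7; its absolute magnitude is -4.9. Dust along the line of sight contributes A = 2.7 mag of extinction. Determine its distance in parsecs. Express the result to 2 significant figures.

m − M = 5 log₁₀(d/10 pc) + A  ⇒  -1.7 − (-4.9) − 2.7 = 5 log₁₀(d/10)
0.500 = 5 log₁₀(d/10)
log₁₀ d = (m − M − A)/5 + 1 = 1.1000
d = 10^1.1000 = 12.59 pc

d ≈ 13 pc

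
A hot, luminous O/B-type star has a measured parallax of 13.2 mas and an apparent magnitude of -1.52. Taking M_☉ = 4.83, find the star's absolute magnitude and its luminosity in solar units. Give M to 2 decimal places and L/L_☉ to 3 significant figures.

M ≈ -5.92; L/L_☉ ≈ 19900

d = 1/p = 1000/13.2 mas = 75.76 pc
M = m − 5 log₁₀ d + 5 = -1.52 − 5·1.8794 + 5 = -5.917
M − M_☉ = -5.917 − 4.83 = -10.747
L/L_☉ = 10^(−0.4 × -10.747) = 19900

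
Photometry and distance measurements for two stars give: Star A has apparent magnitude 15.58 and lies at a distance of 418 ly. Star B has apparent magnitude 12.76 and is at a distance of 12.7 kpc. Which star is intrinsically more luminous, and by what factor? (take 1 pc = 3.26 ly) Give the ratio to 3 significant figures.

Star A: d = 418 ly / 3.26 = 128.2 pc
Star A: M = m − 5 log₁₀ d + 5 = 15.58 − 5·2.1080 + 5 = 10.040
Star B: d = 12.7 kpc = 12700 pc
Star B: M = m − 5 log₁₀ d + 5 = 12.76 − 5·4.1038 + 5 = -2.759
ΔM = M_A − M_B = 10.040 − (-2.759) = 12.799; smaller M is more luminous → Star B.
L ratio = 10^(0.4 |ΔM|) = 10^5.120 = 131700

Star B is more luminous, by a factor of 132000.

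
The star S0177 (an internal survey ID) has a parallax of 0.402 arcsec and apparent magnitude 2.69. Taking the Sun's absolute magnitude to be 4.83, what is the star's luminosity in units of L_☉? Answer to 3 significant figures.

d = 1/p = 1/0.402″ = 2.488 pc
M = m − 5 log₁₀ d + 5 = 2.69 − 5·0.3958 + 5 = 5.711
M − M_☉ = 5.711 − 4.83 = 0.881
L/L_☉ = 10^(−0.4 × 0.881) = 0.4442

L/L_☉ ≈ 0.444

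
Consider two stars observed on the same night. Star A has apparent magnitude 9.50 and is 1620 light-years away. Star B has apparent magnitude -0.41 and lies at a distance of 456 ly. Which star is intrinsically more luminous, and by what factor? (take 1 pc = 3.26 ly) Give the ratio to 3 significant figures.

Star B is more luminous, by a factor of 729.

Star A: d = 1620 ly / 3.26 = 496.9 pc
Star A: M = m − 5 log₁₀ d + 5 = 9.50 − 5·2.6963 + 5 = 1.019
Star B: d = 456 ly / 3.26 = 139.9 pc
Star B: M = m − 5 log₁₀ d + 5 = -0.41 − 5·2.1457 + 5 = -6.139
ΔM = M_A − M_B = 1.019 − (-6.139) = 7.157; smaller M is more luminous → Star B.
L ratio = 10^(0.4 |ΔM|) = 10^2.863 = 729.3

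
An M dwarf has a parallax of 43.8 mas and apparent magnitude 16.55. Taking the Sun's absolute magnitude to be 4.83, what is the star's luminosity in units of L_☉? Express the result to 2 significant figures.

L/L_☉ ≈ 1.1×10^-4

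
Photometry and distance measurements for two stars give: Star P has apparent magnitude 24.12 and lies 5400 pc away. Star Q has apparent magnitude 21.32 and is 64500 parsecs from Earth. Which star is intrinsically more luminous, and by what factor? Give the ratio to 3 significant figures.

Star Q is more luminous, by a factor of 1880.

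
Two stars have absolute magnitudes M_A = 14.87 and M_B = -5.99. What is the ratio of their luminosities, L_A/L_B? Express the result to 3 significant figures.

L_A/L_B ≈ 4.53×10^-9

ΔM = M_A − M_B = 20.86
L_A/L_B = 10^(−0.4 ΔM) = 10^-8.344 = 4.529×10^-9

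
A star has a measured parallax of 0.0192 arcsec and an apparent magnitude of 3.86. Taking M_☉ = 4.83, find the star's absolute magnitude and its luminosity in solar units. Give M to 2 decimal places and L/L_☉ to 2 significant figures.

M ≈ 0.28; L/L_☉ ≈ 66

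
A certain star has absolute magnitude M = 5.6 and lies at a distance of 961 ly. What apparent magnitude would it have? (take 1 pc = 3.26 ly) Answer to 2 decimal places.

m ≈ 12.95

d = 961 ly / 3.26 = 294.8 pc
m = M + 5 log₁₀ d − 5 = 5.6 + 5·2.4695 − 5 = 12.948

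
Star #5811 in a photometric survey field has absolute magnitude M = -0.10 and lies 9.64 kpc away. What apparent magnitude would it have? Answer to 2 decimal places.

m ≈ 14.82

d = 9.64 kpc = 9640 pc
m = M + 5 log₁₀ d − 5 = -0.10 + 5·3.9841 − 5 = 14.820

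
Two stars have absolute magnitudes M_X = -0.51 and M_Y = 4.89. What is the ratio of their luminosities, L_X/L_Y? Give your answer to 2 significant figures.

ΔM = M_X − M_Y = -5.40
L_X/L_Y = 10^(−0.4 ΔM) = 10^2.160 = 144.5

L_X/L_Y ≈ 140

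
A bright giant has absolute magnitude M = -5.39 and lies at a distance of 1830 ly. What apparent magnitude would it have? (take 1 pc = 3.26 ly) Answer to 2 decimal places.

m ≈ 3.36

d = 1830 ly / 3.26 = 561.3 pc
m = M + 5 log₁₀ d − 5 = -5.39 + 5·2.7492 − 5 = 3.356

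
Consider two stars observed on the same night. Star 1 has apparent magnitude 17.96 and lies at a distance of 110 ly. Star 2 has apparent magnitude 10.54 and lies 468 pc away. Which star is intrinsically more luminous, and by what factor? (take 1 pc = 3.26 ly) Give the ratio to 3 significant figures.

Star 1: d = 110 ly / 3.26 = 33.74 pc
Star 1: M = m − 5 log₁₀ d + 5 = 17.96 − 5·1.5282 + 5 = 15.319
Star 2: M = m − 5 log₁₀ d + 5 = 10.54 − 5·2.6702 + 5 = 2.189
ΔM = M_1 − M_2 = 15.319 − (2.189) = 13.130; smaller M is more luminous → Star 2.
L ratio = 10^(0.4 |ΔM|) = 10^5.252 = 178700

Star 2 is more luminous, by a factor of 179000.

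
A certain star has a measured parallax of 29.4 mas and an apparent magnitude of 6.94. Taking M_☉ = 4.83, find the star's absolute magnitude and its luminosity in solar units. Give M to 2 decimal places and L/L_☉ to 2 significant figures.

d = 1/p = 1000/29.4 mas = 34.01 pc
M = m − 5 log₁₀ d + 5 = 6.94 − 5·1.5317 + 5 = 4.282
M − M_☉ = 4.282 − 4.83 = -0.548
L/L_☉ = 10^(−0.4 × -0.548) = 1.657

M ≈ 4.28; L/L_☉ ≈ 1.7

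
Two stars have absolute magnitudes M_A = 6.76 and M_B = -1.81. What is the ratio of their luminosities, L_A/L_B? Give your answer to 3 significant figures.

L_A/L_B ≈ 3.73×10^-4

ΔM = M_A − M_B = 8.57
L_A/L_B = 10^(−0.4 ΔM) = 10^-3.428 = 3.733×10^-4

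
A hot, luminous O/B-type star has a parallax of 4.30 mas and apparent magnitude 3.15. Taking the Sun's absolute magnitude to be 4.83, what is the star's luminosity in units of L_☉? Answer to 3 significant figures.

L/L_☉ ≈ 2540

d = 1/p = 1000/4.30 mas = 232.6 pc
M = m − 5 log₁₀ d + 5 = 3.15 − 5·2.3665 + 5 = -3.683
M − M_☉ = -3.683 − 4.83 = -8.513
L/L_☉ = 10^(−0.4 × -8.513) = 2541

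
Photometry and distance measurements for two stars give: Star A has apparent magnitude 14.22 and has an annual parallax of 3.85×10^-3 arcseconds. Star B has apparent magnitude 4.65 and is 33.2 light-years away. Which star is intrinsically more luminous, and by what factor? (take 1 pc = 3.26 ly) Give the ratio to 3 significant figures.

Star A: d = 1/p = 1/3.85×10^-3″ = 259.7 pc
Star A: M = m − 5 log₁₀ d + 5 = 14.22 − 5·2.4145 + 5 = 7.147
Star B: d = 33.2 ly / 3.26 = 10.18 pc
Star B: M = m − 5 log₁₀ d + 5 = 4.65 − 5·1.0079 + 5 = 4.610
ΔM = M_A − M_B = 7.147 − (4.610) = 2.537; smaller M is more luminous → Star B.
L ratio = 10^(0.4 |ΔM|) = 10^1.015 = 10.35

Star B is more luminous, by a factor of 10.3.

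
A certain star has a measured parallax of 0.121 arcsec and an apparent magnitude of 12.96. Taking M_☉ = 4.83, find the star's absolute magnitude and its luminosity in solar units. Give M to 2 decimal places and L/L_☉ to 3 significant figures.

M ≈ 13.37; L/L_☉ ≈ 3.82×10^-4

d = 1/p = 1/0.121″ = 8.264 pc
M = m − 5 log₁₀ d + 5 = 12.96 − 5·0.9172 + 5 = 13.374
M − M_☉ = 13.374 − 4.83 = 8.544
L/L_☉ = 10^(−0.4 × 8.544) = 3.823×10^-4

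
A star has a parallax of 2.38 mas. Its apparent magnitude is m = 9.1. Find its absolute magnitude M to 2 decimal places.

p = 2.38 mas = 2.38×10^-3″ → d = 1/p = 420.2 pc
5 log₁₀(d/10 pc) = 5 log₁₀(420.2) − 5 = 8.117
M = m − 5 log₁₀(d/10) = 9.1 − 8.117 = 0.983

M ≈ 0.98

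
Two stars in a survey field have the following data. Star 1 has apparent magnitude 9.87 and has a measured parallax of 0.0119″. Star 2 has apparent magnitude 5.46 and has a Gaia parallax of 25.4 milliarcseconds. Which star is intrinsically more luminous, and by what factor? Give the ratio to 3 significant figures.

Star 2 is more luminous, by a factor of 12.7.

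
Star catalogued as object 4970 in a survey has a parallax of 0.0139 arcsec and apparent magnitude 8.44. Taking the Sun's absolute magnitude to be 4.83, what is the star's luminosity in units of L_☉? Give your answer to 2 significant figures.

d = 1/p = 1/0.0139″ = 71.94 pc
M = m − 5 log₁₀ d + 5 = 8.44 − 5·1.8570 + 5 = 4.155
M − M_☉ = 4.155 − 4.83 = -0.675
L/L_☉ = 10^(−0.4 × -0.675) = 1.862

L/L_☉ ≈ 1.9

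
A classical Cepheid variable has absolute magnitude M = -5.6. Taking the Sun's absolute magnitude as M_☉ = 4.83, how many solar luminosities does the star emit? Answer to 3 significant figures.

M − M_☉ = -5.6 − 4.83 = -10.430
L/L_☉ = 10^(−0.4 (M − M_☉)) = 10^4.172 = 14860

L/L_☉ ≈ 14900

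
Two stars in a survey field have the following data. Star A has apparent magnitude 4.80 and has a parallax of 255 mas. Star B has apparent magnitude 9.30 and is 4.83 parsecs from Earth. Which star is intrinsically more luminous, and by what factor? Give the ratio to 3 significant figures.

Star A: p = 255 mas = 0.255″ → d = 1/p = 3.922 pc
Star A: M = m − 5 log₁₀ d + 5 = 4.80 − 5·0.5935 + 5 = 6.833
Star B: M = m − 5 log₁₀ d + 5 = 9.30 − 5·0.6839 + 5 = 10.880
ΔM = M_A − M_B = 6.833 − (10.880) = -4.048; smaller M is more luminous → Star A.
L ratio = 10^(0.4 |ΔM|) = 10^1.619 = 41.59

Star A is more luminous, by a factor of 41.6.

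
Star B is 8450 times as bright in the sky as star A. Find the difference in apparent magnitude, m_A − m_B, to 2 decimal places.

m_A − m_B ≈ 9.82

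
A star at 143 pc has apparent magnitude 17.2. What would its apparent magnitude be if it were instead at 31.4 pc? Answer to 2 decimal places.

Flux ∝ 1/d², so Δm = 5 log₁₀(d₂/d₁) = 5 log₁₀(31.4/143) = -3.292
m₂ = m₁ + Δm = 17.2 + (-3.292) = 13.908

m ≈ 13.91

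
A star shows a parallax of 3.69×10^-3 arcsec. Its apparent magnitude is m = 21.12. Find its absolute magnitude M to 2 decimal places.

d = 1/p = 1/3.69×10^-3″ = 271.0 pc
5 log₁₀(d/10 pc) = 5 log₁₀(271.0) − 5 = 7.165
M = m − 5 log₁₀(d/10) = 21.12 − 7.165 = 13.955

M ≈ 13.96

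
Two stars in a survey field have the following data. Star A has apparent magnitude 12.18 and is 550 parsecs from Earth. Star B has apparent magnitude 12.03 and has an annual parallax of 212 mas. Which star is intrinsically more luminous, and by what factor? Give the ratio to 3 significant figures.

Star A: M = m − 5 log₁₀ d + 5 = 12.18 − 5·2.7404 + 5 = 3.478
Star B: p = 212 mas = 0.212″ → d = 1/p = 4.717 pc
Star B: M = m − 5 log₁₀ d + 5 = 12.03 − 5·0.6737 + 5 = 13.662
ΔM = M_A − M_B = 3.478 − (13.662) = -10.183; smaller M is more luminous → Star A.
L ratio = 10^(0.4 |ΔM|) = 10^4.073 = 11840

Star A is more luminous, by a factor of 11800.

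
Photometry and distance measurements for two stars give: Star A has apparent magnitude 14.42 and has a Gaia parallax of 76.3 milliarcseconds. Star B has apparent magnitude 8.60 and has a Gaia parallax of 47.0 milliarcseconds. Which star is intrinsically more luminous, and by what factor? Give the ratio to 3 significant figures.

Star A: p = 76.3 mas = 0.0763″ → d = 1/p = 13.11 pc
Star A: M = m − 5 log₁₀ d + 5 = 14.42 − 5·1.1175 + 5 = 13.833
Star B: p = 47.0 mas = 0.0470″ → d = 1/p = 21.28 pc
Star B: M = m − 5 log₁₀ d + 5 = 8.60 − 5·1.3279 + 5 = 6.960
ΔM = M_A − M_B = 13.833 − (6.960) = 6.872; smaller M is more luminous → Star B.
L ratio = 10^(0.4 |ΔM|) = 10^2.749 = 560.9

Star B is more luminous, by a factor of 561.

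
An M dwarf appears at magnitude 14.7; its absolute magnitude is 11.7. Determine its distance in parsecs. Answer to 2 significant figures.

Distance modulus: m − M = 14.7 − (11.7) = 3.000
m − M = 5 log₁₀ d − 5
log₁₀ d = (m − M)/5 + 1 = 1.6000
d = 10^1.6000 = 39.81 pc

d ≈ 40 pc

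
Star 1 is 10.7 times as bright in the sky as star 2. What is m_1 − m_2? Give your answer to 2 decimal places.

Pogson: Δm = −2.5 log₁₀(ratio) = −2.5 log₁₀(10.7) = −2.5 × 1.0294 = -2.573
Star 1 is brighter, so it has the smaller magnitude: the difference is negative.

m_1 − m_2 ≈ -2.57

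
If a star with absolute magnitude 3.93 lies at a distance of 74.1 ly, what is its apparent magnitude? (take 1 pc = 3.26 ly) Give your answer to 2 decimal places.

d = 74.1 ly / 3.26 = 22.73 pc
m = M + 5 log₁₀ d − 5 = 3.93 + 5·1.3566 − 5 = 5.713

m ≈ 5.71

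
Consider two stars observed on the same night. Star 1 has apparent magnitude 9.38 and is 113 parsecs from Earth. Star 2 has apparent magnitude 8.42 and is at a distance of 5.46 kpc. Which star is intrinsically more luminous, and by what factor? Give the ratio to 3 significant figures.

Star 1: M = m − 5 log₁₀ d + 5 = 9.38 − 5·2.0531 + 5 = 4.115
Star 2: d = 5.46 kpc = 5460 pc
Star 2: M = m − 5 log₁₀ d + 5 = 8.42 − 5·3.7372 + 5 = -5.266
ΔM = M_1 − M_2 = 4.115 − (-5.266) = 9.381; smaller M is more luminous → Star 2.
L ratio = 10^(0.4 |ΔM|) = 10^3.752 = 5652

Star 2 is more luminous, by a factor of 5650.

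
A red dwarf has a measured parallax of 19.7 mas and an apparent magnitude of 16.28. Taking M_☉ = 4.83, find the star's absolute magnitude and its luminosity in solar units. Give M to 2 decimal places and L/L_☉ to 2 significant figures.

d = 1/p = 1000/19.7 mas = 50.76 pc
M = m − 5 log₁₀ d + 5 = 16.28 − 5·1.7055 + 5 = 12.752
M − M_☉ = 12.752 − 4.83 = 7.922
L/L_☉ = 10^(−0.4 × 7.922) = 6.777×10^-4

M ≈ 12.75; L/L_☉ ≈ 6.8×10^-4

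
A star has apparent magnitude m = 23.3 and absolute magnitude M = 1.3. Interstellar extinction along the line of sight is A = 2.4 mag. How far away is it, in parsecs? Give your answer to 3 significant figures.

m − M = 5 log₁₀(d/10 pc) + A  ⇒  23.3 − (1.3) − 2.4 = 5 log₁₀(d/10)
19.600 = 5 log₁₀(d/10)
log₁₀ d = (m − M − A)/5 + 1 = 4.9200
d = 10^4.9200 = 83180 pc

d ≈ 83200 pc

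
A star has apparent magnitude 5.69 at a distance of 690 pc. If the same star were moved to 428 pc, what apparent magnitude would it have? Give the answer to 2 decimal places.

Flux ∝ 1/d², so Δm = 5 log₁₀(d₂/d₁) = 5 log₁₀(428/690) = -1.037
m₂ = m₁ + Δm = 5.69 + (-1.037) = 4.653

m ≈ 4.65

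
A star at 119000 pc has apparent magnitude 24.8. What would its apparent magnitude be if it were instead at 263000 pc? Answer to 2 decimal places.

m ≈ 26.52

Flux ∝ 1/d², so Δm = 5 log₁₀(d₂/d₁) = 5 log₁₀(263000/119000) = 1.722
m₂ = m₁ + Δm = 24.8 + (1.722) = 26.522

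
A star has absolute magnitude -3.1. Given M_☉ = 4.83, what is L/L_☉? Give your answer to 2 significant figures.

M − M_☉ = -3.1 − 4.83 = -7.930
L/L_☉ = 10^(−0.4 (M − M_☉)) = 10^3.172 = 1486

L/L_☉ ≈ 1500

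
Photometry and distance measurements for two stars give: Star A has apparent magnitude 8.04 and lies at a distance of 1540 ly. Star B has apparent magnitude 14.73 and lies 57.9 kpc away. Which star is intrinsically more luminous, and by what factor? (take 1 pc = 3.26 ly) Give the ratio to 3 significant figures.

Star A: d = 1540 ly / 3.26 = 472.4 pc
Star A: M = m − 5 log₁₀ d + 5 = 8.04 − 5·2.6743 + 5 = -0.332
Star B: d = 57.9 kpc = 57900 pc
Star B: M = m − 5 log₁₀ d + 5 = 14.73 − 5·4.7627 + 5 = -4.083
ΔM = M_A − M_B = -0.332 − (-4.083) = 3.752; smaller M is more luminous → Star B.
L ratio = 10^(0.4 |ΔM|) = 10^1.501 = 31.68

Star B is more luminous, by a factor of 31.7.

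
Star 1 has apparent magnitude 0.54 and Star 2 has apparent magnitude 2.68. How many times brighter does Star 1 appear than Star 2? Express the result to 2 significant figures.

7.2

Magnitude difference = -2.14
Flux ratio = 10^(−0.4 Δm) = 10^(−0.4 × -2.14) = 10^0.856 = 7.178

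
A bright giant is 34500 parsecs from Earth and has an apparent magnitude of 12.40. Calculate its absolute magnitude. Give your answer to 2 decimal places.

M ≈ -5.29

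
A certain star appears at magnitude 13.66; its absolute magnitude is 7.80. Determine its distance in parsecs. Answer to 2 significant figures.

d ≈ 150 pc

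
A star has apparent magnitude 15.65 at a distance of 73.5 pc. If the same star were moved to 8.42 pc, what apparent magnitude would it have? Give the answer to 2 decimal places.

m ≈ 10.95

Flux ∝ 1/d², so Δm = 5 log₁₀(d₂/d₁) = 5 log₁₀(8.42/73.5) = -4.705
m₂ = m₁ + Δm = 15.65 + (-4.705) = 10.945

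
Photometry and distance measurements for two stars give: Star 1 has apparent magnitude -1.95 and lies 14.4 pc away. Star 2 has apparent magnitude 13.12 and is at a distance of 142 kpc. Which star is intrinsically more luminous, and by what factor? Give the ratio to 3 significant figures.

Star 1: M = m − 5 log₁₀ d + 5 = -1.95 − 5·1.1584 + 5 = -2.742
Star 2: d = 142 kpc = 142000 pc
Star 2: M = m − 5 log₁₀ d + 5 = 13.12 − 5·5.1523 + 5 = -7.641
ΔM = M_1 − M_2 = -2.742 − (-7.641) = 4.900; smaller M is more luminous → Star 2.
L ratio = 10^(0.4 |ΔM|) = 10^1.960 = 91.17

Star 2 is more luminous, by a factor of 91.2.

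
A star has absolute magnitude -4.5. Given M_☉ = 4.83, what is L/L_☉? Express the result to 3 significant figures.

L/L_☉ ≈ 5400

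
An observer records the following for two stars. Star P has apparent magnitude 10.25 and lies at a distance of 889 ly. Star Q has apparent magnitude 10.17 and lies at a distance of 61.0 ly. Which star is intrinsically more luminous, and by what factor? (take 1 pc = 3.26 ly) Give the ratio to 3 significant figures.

Star P is more luminous, by a factor of 197.

Star P: d = 889 ly / 3.26 = 272.7 pc
Star P: M = m − 5 log₁₀ d + 5 = 10.25 − 5·2.4357 + 5 = 3.072
Star Q: d = 61.0 ly / 3.26 = 18.71 pc
Star Q: M = m − 5 log₁₀ d + 5 = 10.17 − 5·1.2721 + 5 = 8.809
ΔM = M_P − M_Q = 3.072 − (8.809) = -5.738; smaller M is more luminous → Star P.
L ratio = 10^(0.4 |ΔM|) = 10^2.295 = 197.3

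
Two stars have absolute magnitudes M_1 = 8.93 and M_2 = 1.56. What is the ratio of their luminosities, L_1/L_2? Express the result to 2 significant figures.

ΔM = M_1 − M_2 = 7.37
L_1/L_2 = 10^(−0.4 ΔM) = 10^-2.948 = 1.127×10^-3

L_1/L_2 ≈ 1.1×10^-3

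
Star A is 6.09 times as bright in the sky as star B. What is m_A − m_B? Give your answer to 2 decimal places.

Pogson: Δm = −2.5 log₁₀(ratio) = −2.5 log₁₀(6.09) = −2.5 × 0.7846 = -1.962
Star A is brighter, so it has the smaller magnitude: the difference is negative.

m_A − m_B ≈ -1.96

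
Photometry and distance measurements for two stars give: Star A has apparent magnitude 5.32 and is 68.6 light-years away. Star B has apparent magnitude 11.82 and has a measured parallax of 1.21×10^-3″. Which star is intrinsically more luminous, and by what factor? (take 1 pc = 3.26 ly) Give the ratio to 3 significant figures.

Star A: d = 68.6 ly / 3.26 = 21.04 pc
Star A: M = m − 5 log₁₀ d + 5 = 5.32 − 5·1.3231 + 5 = 3.704
Star B: d = 1/p = 1/1.21×10^-3″ = 826.4 pc
Star B: M = m − 5 log₁₀ d + 5 = 11.82 − 5·2.9172 + 5 = 2.234
ΔM = M_A − M_B = 3.704 − (2.234) = 1.471; smaller M is more luminous → Star B.
L ratio = 10^(0.4 |ΔM|) = 10^0.588 = 3.875

Star B is more luminous, by a factor of 3.87.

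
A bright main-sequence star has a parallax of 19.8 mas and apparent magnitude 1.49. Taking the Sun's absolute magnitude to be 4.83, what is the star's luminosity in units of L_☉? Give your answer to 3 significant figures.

L/L_☉ ≈ 553

d = 1/p = 1000/19.8 mas = 50.51 pc
M = m − 5 log₁₀ d + 5 = 1.49 − 5·1.7033 + 5 = -2.027
M − M_☉ = -2.027 − 4.83 = -6.857
L/L_☉ = 10^(−0.4 × -6.857) = 552.9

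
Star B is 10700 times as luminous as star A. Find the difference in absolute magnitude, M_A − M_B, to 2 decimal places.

M_A − M_B ≈ 10.07

Pogson: ΔM = −2.5 log₁₀(ratio) = −2.5 log₁₀(10700) = −2.5 × 4.0294 = -10.073
Star B is brighter so has the smaller magnitude: M_A − M_B is positive.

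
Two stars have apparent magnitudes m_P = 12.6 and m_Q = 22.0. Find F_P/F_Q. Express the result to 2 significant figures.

Δm = 12.6 − (22.0) = -9.4
Flux ratio = 10^(−0.4 Δm) = 10^(−0.4 × -9.4) = 10^3.760 = 5754

F_P/F_Q ≈ 5800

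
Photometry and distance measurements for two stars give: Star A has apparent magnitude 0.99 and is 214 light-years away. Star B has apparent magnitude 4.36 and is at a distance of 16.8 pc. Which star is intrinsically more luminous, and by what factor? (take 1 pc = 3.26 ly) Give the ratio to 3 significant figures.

Star A: d = 214 ly / 3.26 = 65.64 pc
Star A: M = m − 5 log₁₀ d + 5 = 0.99 − 5·1.8172 + 5 = -3.096
Star B: M = m − 5 log₁₀ d + 5 = 4.36 − 5·1.2253 + 5 = 3.233
ΔM = M_A − M_B = -3.096 − (3.233) = -6.329; smaller M is more luminous → Star A.
L ratio = 10^(0.4 |ΔM|) = 10^2.532 = 340.2

Star A is more luminous, by a factor of 340.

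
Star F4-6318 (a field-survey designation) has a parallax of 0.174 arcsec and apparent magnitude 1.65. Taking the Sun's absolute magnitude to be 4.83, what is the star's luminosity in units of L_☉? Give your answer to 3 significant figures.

L/L_☉ ≈ 6.18

d = 1/p = 1/0.174″ = 5.747 pc
M = m − 5 log₁₀ d + 5 = 1.65 − 5·0.7595 + 5 = 2.853
M − M_☉ = 2.853 − 4.83 = -1.977
L/L_☉ = 10^(−0.4 × -1.977) = 6.179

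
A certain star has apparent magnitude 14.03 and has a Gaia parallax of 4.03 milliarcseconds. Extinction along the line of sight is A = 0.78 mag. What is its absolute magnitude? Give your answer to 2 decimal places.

M ≈ 6.28

p = 4.03 mas = 4.03×10^-3″ → d = 1/p = 248.1 pc
5 log₁₀(d/10 pc) = 5 log₁₀(248.1) − 5 = 6.973
M = m − 5 log₁₀(d/10) − A = 14.03 − 6.973 − 0.78 = 6.277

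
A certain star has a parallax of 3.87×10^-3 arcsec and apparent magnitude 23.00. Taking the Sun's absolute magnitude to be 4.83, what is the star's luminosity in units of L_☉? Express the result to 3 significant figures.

d = 1/p = 1/3.87×10^-3″ = 258.4 pc
M = m − 5 log₁₀ d + 5 = 23.00 − 5·2.4123 + 5 = 15.939
M − M_☉ = 15.939 − 4.83 = 11.109
L/L_☉ = 10^(−0.4 × 11.109) = 3.602×10^-5

L/L_☉ ≈ 3.60×10^-5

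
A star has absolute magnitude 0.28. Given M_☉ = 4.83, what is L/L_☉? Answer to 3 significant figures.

L/L_☉ ≈ 66.1

M − M_☉ = 0.28 − 4.83 = -4.550
L/L_☉ = 10^(−0.4 (M − M_☉)) = 10^1.820 = 66.07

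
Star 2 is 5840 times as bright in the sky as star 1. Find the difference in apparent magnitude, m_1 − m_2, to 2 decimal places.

m_1 − m_2 ≈ 9.42

Pogson: Δm = −2.5 log₁₀(ratio) = −2.5 log₁₀(5840) = −2.5 × 3.7664 = -9.416
Star 2 is brighter so has the smaller magnitude: m_1 − m_2 is positive.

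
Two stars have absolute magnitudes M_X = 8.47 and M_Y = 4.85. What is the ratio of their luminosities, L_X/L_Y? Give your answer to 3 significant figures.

L_X/L_Y ≈ 0.0356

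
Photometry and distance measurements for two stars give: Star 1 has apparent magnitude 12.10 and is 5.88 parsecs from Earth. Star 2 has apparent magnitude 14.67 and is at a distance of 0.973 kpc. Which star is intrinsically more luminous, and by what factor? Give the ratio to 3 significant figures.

Star 1: M = m − 5 log₁₀ d + 5 = 12.10 − 5·0.7694 + 5 = 13.253
Star 2: d = 0.973 kpc = 973.0 pc
Star 2: M = m − 5 log₁₀ d + 5 = 14.67 − 5·2.9881 + 5 = 4.729
ΔM = M_1 − M_2 = 13.253 − (4.729) = 8.524; smaller M is more luminous → Star 2.
L ratio = 10^(0.4 |ΔM|) = 10^3.409 = 2567

Star 2 is more luminous, by a factor of 2570.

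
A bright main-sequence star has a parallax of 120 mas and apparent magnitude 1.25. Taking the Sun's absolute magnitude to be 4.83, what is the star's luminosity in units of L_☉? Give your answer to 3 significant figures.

d = 1/p = 1000/120 mas = 8.333 pc
M = m − 5 log₁₀ d + 5 = 1.25 − 5·0.9208 + 5 = 1.646
M − M_☉ = 1.646 − 4.83 = -3.184
L/L_☉ = 10^(−0.4 × -3.184) = 18.78

L/L_☉ ≈ 18.8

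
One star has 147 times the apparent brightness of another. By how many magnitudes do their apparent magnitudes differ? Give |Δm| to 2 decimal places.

|Δm| ≈ 5.42

Pogson: Δm = −2.5 log₁₀(ratio) = −2.5 log₁₀(147) = −2.5 × 2.1673 = -5.418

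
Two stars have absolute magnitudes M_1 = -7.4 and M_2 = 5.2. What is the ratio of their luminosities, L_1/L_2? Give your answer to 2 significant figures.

L_1/L_2 ≈ 110000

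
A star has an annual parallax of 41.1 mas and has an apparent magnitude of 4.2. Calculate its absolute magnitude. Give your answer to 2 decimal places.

p = 41.1 mas = 0.0411″ → d = 1/p = 24.33 pc
5 log₁₀(d/10 pc) = 5 log₁₀(24.33) − 5 = 1.931
M = m − 5 log₁₀(d/10) = 4.2 − 1.931 = 2.269

M ≈ 2.27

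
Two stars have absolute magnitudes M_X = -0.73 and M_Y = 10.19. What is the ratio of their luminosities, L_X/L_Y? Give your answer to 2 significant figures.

L_X/L_Y ≈ 23000

ΔM = M_X − M_Y = -10.92
L_X/L_Y = 10^(−0.4 ΔM) = 10^4.368 = 23330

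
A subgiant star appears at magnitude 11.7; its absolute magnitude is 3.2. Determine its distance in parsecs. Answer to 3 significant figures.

d ≈ 501 pc

Distance modulus: m − M = 11.7 − (3.2) = 8.500
m − M = 5 log₁₀ d − 5
log₁₀ d = (m − M)/5 + 1 = 2.7000
d = 10^2.7000 = 501.2 pc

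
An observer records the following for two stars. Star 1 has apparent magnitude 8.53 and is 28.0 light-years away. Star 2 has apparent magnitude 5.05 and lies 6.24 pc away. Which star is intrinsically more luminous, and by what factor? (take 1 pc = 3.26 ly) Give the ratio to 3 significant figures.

Star 2 is more luminous, by a factor of 13.0.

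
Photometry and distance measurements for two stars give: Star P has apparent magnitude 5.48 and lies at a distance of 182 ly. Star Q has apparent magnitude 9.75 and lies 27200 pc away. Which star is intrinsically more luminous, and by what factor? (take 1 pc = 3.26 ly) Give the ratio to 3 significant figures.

Star P: d = 182 ly / 3.26 = 55.83 pc
Star P: M = m − 5 log₁₀ d + 5 = 5.48 − 5·1.7469 + 5 = 1.746
Star Q: M = m − 5 log₁₀ d + 5 = 9.75 − 5·4.4346 + 5 = -7.423
ΔM = M_P − M_Q = 1.746 − (-7.423) = 9.169; smaller M is more luminous → Star Q.
L ratio = 10^(0.4 |ΔM|) = 10^3.667 = 4650

Star Q is more luminous, by a factor of 4650.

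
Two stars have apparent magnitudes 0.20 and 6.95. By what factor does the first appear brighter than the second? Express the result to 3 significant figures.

501

Magnitude difference = -6.75
Flux ratio = 10^(−0.4 Δm) = 10^(−0.4 × -6.75) = 10^2.700 = 501.2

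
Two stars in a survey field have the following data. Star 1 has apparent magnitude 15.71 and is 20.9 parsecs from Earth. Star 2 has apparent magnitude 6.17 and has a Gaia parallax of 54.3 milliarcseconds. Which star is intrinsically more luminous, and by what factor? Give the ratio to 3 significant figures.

Star 1: M = m − 5 log₁₀ d + 5 = 15.71 − 5·1.3201 + 5 = 14.109
Star 2: p = 54.3 mas = 0.0543″ → d = 1/p = 18.42 pc
Star 2: M = m − 5 log₁₀ d + 5 = 6.17 − 5·1.2652 + 5 = 4.844
ΔM = M_1 − M_2 = 14.109 − (4.844) = 9.265; smaller M is more luminous → Star 2.
L ratio = 10^(0.4 |ΔM|) = 10^3.706 = 5083

Star 2 is more luminous, by a factor of 5080.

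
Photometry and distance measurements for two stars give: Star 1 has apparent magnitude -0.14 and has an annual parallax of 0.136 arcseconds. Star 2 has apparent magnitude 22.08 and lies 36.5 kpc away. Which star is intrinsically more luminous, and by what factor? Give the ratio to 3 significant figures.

Star 1 is more luminous, by a factor of 31.4.

Star 1: d = 1/p = 1/0.136″ = 7.353 pc
Star 1: M = m − 5 log₁₀ d + 5 = -0.14 − 5·0.8665 + 5 = 0.528
Star 2: d = 36.5 kpc = 36500 pc
Star 2: M = m − 5 log₁₀ d + 5 = 22.08 − 5·4.5623 + 5 = 4.269
ΔM = M_1 − M_2 = 0.528 − (4.269) = -3.741; smaller M is more luminous → Star 1.
L ratio = 10^(0.4 |ΔM|) = 10^1.496 = 31.36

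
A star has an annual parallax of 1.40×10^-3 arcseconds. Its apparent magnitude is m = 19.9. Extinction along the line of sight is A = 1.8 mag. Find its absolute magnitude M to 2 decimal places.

M ≈ 8.83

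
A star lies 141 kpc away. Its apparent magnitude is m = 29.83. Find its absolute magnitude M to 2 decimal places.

d = 141 kpc = 141000 pc
5 log₁₀(d/10 pc) = 5 log₁₀(141000) − 5 = 20.746
M = m − 5 log₁₀(d/10) = 29.83 − 20.746 = 9.084

M ≈ 9.08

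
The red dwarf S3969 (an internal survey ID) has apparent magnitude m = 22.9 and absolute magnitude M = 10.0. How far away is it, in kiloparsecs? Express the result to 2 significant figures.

d ≈ 3.8 kpc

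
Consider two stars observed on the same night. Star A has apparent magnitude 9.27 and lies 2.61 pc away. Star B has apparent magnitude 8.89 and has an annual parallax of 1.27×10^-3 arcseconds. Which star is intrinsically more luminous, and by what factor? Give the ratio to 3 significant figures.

Star B is more luminous, by a factor of 129000.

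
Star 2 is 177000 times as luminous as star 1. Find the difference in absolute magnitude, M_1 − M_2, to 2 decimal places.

M_1 − M_2 ≈ 13.12

Pogson: ΔM = −2.5 log₁₀(ratio) = −2.5 log₁₀(177000) = −2.5 × 5.2480 = -13.120
Star 2 is brighter so has the smaller magnitude: M_1 − M_2 is positive.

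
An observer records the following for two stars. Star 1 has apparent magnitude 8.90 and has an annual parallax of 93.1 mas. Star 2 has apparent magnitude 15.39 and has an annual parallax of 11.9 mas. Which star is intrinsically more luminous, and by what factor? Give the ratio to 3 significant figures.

Star 1 is more luminous, by a factor of 6.44.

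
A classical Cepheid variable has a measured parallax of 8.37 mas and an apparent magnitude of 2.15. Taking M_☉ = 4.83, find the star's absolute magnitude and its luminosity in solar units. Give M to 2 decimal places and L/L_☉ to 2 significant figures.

M ≈ -3.24; L/L_☉ ≈ 1700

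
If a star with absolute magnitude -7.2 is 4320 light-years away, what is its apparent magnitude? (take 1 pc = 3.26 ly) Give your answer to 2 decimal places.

m ≈ 3.41

d = 4320 ly / 3.26 = 1325 pc
m = M + 5 log₁₀ d − 5 = -7.2 + 5·3.1223 − 5 = 3.411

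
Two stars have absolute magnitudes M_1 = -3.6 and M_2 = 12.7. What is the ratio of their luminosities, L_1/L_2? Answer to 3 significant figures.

ΔM = M_1 − M_2 = -16.3
L_1/L_2 = 10^(−0.4 ΔM) = 10^6.520 = 3.311×10^6

L_1/L_2 ≈ 3.31×10^6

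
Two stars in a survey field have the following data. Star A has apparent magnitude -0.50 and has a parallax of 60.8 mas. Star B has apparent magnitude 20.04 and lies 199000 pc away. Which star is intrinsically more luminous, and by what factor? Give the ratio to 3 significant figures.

Star A is more luminous, by a factor of 1.12.

Star A: p = 60.8 mas = 0.0608″ → d = 1/p = 16.45 pc
Star A: M = m − 5 log₁₀ d + 5 = -0.50 − 5·1.2161 + 5 = -1.580
Star B: M = m − 5 log₁₀ d + 5 = 20.04 − 5·5.2989 + 5 = -1.454
ΔM = M_A − M_B = -1.580 − (-1.454) = -0.126; smaller M is more luminous → Star A.
L ratio = 10^(0.4 |ΔM|) = 10^0.050 = 1.123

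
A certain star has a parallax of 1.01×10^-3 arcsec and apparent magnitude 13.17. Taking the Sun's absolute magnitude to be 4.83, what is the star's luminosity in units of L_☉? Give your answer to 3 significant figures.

L/L_☉ ≈ 4.52

d = 1/p = 1/1.01×10^-3″ = 990.1 pc
M = m − 5 log₁₀ d + 5 = 13.17 − 5·2.9957 + 5 = 3.192
M − M_☉ = 3.192 − 4.83 = -1.638
L/L_☉ = 10^(−0.4 × -1.638) = 4.522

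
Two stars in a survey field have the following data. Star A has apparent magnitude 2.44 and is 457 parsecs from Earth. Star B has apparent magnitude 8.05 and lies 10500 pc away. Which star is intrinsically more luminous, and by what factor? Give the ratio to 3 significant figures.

Star A: M = m − 5 log₁₀ d + 5 = 2.44 − 5·2.6599 + 5 = -5.860
Star B: M = m − 5 log₁₀ d + 5 = 8.05 − 5·4.0212 + 5 = -7.056
ΔM = M_A − M_B = -5.860 − (-7.056) = 1.196; smaller M is more luminous → Star B.
L ratio = 10^(0.4 |ΔM|) = 10^0.479 = 3.010

Star B is more luminous, by a factor of 3.01.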